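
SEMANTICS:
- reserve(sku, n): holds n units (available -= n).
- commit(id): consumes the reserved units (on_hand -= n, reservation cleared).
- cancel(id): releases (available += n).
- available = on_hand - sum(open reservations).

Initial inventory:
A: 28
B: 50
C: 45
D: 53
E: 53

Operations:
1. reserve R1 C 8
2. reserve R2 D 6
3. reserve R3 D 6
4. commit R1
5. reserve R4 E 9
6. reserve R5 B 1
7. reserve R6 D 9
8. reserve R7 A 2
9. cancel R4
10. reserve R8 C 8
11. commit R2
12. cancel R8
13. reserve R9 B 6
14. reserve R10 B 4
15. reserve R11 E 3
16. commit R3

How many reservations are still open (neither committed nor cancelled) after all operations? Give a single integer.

Answer: 6

Derivation:
Step 1: reserve R1 C 8 -> on_hand[A=28 B=50 C=45 D=53 E=53] avail[A=28 B=50 C=37 D=53 E=53] open={R1}
Step 2: reserve R2 D 6 -> on_hand[A=28 B=50 C=45 D=53 E=53] avail[A=28 B=50 C=37 D=47 E=53] open={R1,R2}
Step 3: reserve R3 D 6 -> on_hand[A=28 B=50 C=45 D=53 E=53] avail[A=28 B=50 C=37 D=41 E=53] open={R1,R2,R3}
Step 4: commit R1 -> on_hand[A=28 B=50 C=37 D=53 E=53] avail[A=28 B=50 C=37 D=41 E=53] open={R2,R3}
Step 5: reserve R4 E 9 -> on_hand[A=28 B=50 C=37 D=53 E=53] avail[A=28 B=50 C=37 D=41 E=44] open={R2,R3,R4}
Step 6: reserve R5 B 1 -> on_hand[A=28 B=50 C=37 D=53 E=53] avail[A=28 B=49 C=37 D=41 E=44] open={R2,R3,R4,R5}
Step 7: reserve R6 D 9 -> on_hand[A=28 B=50 C=37 D=53 E=53] avail[A=28 B=49 C=37 D=32 E=44] open={R2,R3,R4,R5,R6}
Step 8: reserve R7 A 2 -> on_hand[A=28 B=50 C=37 D=53 E=53] avail[A=26 B=49 C=37 D=32 E=44] open={R2,R3,R4,R5,R6,R7}
Step 9: cancel R4 -> on_hand[A=28 B=50 C=37 D=53 E=53] avail[A=26 B=49 C=37 D=32 E=53] open={R2,R3,R5,R6,R7}
Step 10: reserve R8 C 8 -> on_hand[A=28 B=50 C=37 D=53 E=53] avail[A=26 B=49 C=29 D=32 E=53] open={R2,R3,R5,R6,R7,R8}
Step 11: commit R2 -> on_hand[A=28 B=50 C=37 D=47 E=53] avail[A=26 B=49 C=29 D=32 E=53] open={R3,R5,R6,R7,R8}
Step 12: cancel R8 -> on_hand[A=28 B=50 C=37 D=47 E=53] avail[A=26 B=49 C=37 D=32 E=53] open={R3,R5,R6,R7}
Step 13: reserve R9 B 6 -> on_hand[A=28 B=50 C=37 D=47 E=53] avail[A=26 B=43 C=37 D=32 E=53] open={R3,R5,R6,R7,R9}
Step 14: reserve R10 B 4 -> on_hand[A=28 B=50 C=37 D=47 E=53] avail[A=26 B=39 C=37 D=32 E=53] open={R10,R3,R5,R6,R7,R9}
Step 15: reserve R11 E 3 -> on_hand[A=28 B=50 C=37 D=47 E=53] avail[A=26 B=39 C=37 D=32 E=50] open={R10,R11,R3,R5,R6,R7,R9}
Step 16: commit R3 -> on_hand[A=28 B=50 C=37 D=41 E=53] avail[A=26 B=39 C=37 D=32 E=50] open={R10,R11,R5,R6,R7,R9}
Open reservations: ['R10', 'R11', 'R5', 'R6', 'R7', 'R9'] -> 6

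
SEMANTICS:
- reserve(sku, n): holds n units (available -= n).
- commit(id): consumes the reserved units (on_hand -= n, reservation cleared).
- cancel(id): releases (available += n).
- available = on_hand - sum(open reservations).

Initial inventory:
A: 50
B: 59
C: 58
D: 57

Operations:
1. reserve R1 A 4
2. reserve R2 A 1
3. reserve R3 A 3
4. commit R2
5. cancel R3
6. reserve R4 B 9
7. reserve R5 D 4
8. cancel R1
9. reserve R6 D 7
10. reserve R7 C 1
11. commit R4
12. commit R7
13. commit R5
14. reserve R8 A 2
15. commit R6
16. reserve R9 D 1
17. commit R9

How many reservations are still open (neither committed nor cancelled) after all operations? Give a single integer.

Answer: 1

Derivation:
Step 1: reserve R1 A 4 -> on_hand[A=50 B=59 C=58 D=57] avail[A=46 B=59 C=58 D=57] open={R1}
Step 2: reserve R2 A 1 -> on_hand[A=50 B=59 C=58 D=57] avail[A=45 B=59 C=58 D=57] open={R1,R2}
Step 3: reserve R3 A 3 -> on_hand[A=50 B=59 C=58 D=57] avail[A=42 B=59 C=58 D=57] open={R1,R2,R3}
Step 4: commit R2 -> on_hand[A=49 B=59 C=58 D=57] avail[A=42 B=59 C=58 D=57] open={R1,R3}
Step 5: cancel R3 -> on_hand[A=49 B=59 C=58 D=57] avail[A=45 B=59 C=58 D=57] open={R1}
Step 6: reserve R4 B 9 -> on_hand[A=49 B=59 C=58 D=57] avail[A=45 B=50 C=58 D=57] open={R1,R4}
Step 7: reserve R5 D 4 -> on_hand[A=49 B=59 C=58 D=57] avail[A=45 B=50 C=58 D=53] open={R1,R4,R5}
Step 8: cancel R1 -> on_hand[A=49 B=59 C=58 D=57] avail[A=49 B=50 C=58 D=53] open={R4,R5}
Step 9: reserve R6 D 7 -> on_hand[A=49 B=59 C=58 D=57] avail[A=49 B=50 C=58 D=46] open={R4,R5,R6}
Step 10: reserve R7 C 1 -> on_hand[A=49 B=59 C=58 D=57] avail[A=49 B=50 C=57 D=46] open={R4,R5,R6,R7}
Step 11: commit R4 -> on_hand[A=49 B=50 C=58 D=57] avail[A=49 B=50 C=57 D=46] open={R5,R6,R7}
Step 12: commit R7 -> on_hand[A=49 B=50 C=57 D=57] avail[A=49 B=50 C=57 D=46] open={R5,R6}
Step 13: commit R5 -> on_hand[A=49 B=50 C=57 D=53] avail[A=49 B=50 C=57 D=46] open={R6}
Step 14: reserve R8 A 2 -> on_hand[A=49 B=50 C=57 D=53] avail[A=47 B=50 C=57 D=46] open={R6,R8}
Step 15: commit R6 -> on_hand[A=49 B=50 C=57 D=46] avail[A=47 B=50 C=57 D=46] open={R8}
Step 16: reserve R9 D 1 -> on_hand[A=49 B=50 C=57 D=46] avail[A=47 B=50 C=57 D=45] open={R8,R9}
Step 17: commit R9 -> on_hand[A=49 B=50 C=57 D=45] avail[A=47 B=50 C=57 D=45] open={R8}
Open reservations: ['R8'] -> 1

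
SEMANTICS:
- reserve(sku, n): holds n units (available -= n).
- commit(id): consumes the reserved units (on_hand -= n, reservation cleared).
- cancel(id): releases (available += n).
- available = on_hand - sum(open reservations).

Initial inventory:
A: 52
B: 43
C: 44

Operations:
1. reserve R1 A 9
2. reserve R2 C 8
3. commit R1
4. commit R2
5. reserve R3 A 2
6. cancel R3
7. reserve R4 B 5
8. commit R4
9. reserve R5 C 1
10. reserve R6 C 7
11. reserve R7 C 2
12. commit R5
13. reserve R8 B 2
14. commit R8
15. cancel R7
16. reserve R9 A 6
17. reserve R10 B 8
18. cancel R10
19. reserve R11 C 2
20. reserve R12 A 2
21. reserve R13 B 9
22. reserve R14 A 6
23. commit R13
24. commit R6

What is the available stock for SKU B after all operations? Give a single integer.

Answer: 27

Derivation:
Step 1: reserve R1 A 9 -> on_hand[A=52 B=43 C=44] avail[A=43 B=43 C=44] open={R1}
Step 2: reserve R2 C 8 -> on_hand[A=52 B=43 C=44] avail[A=43 B=43 C=36] open={R1,R2}
Step 3: commit R1 -> on_hand[A=43 B=43 C=44] avail[A=43 B=43 C=36] open={R2}
Step 4: commit R2 -> on_hand[A=43 B=43 C=36] avail[A=43 B=43 C=36] open={}
Step 5: reserve R3 A 2 -> on_hand[A=43 B=43 C=36] avail[A=41 B=43 C=36] open={R3}
Step 6: cancel R3 -> on_hand[A=43 B=43 C=36] avail[A=43 B=43 C=36] open={}
Step 7: reserve R4 B 5 -> on_hand[A=43 B=43 C=36] avail[A=43 B=38 C=36] open={R4}
Step 8: commit R4 -> on_hand[A=43 B=38 C=36] avail[A=43 B=38 C=36] open={}
Step 9: reserve R5 C 1 -> on_hand[A=43 B=38 C=36] avail[A=43 B=38 C=35] open={R5}
Step 10: reserve R6 C 7 -> on_hand[A=43 B=38 C=36] avail[A=43 B=38 C=28] open={R5,R6}
Step 11: reserve R7 C 2 -> on_hand[A=43 B=38 C=36] avail[A=43 B=38 C=26] open={R5,R6,R7}
Step 12: commit R5 -> on_hand[A=43 B=38 C=35] avail[A=43 B=38 C=26] open={R6,R7}
Step 13: reserve R8 B 2 -> on_hand[A=43 B=38 C=35] avail[A=43 B=36 C=26] open={R6,R7,R8}
Step 14: commit R8 -> on_hand[A=43 B=36 C=35] avail[A=43 B=36 C=26] open={R6,R7}
Step 15: cancel R7 -> on_hand[A=43 B=36 C=35] avail[A=43 B=36 C=28] open={R6}
Step 16: reserve R9 A 6 -> on_hand[A=43 B=36 C=35] avail[A=37 B=36 C=28] open={R6,R9}
Step 17: reserve R10 B 8 -> on_hand[A=43 B=36 C=35] avail[A=37 B=28 C=28] open={R10,R6,R9}
Step 18: cancel R10 -> on_hand[A=43 B=36 C=35] avail[A=37 B=36 C=28] open={R6,R9}
Step 19: reserve R11 C 2 -> on_hand[A=43 B=36 C=35] avail[A=37 B=36 C=26] open={R11,R6,R9}
Step 20: reserve R12 A 2 -> on_hand[A=43 B=36 C=35] avail[A=35 B=36 C=26] open={R11,R12,R6,R9}
Step 21: reserve R13 B 9 -> on_hand[A=43 B=36 C=35] avail[A=35 B=27 C=26] open={R11,R12,R13,R6,R9}
Step 22: reserve R14 A 6 -> on_hand[A=43 B=36 C=35] avail[A=29 B=27 C=26] open={R11,R12,R13,R14,R6,R9}
Step 23: commit R13 -> on_hand[A=43 B=27 C=35] avail[A=29 B=27 C=26] open={R11,R12,R14,R6,R9}
Step 24: commit R6 -> on_hand[A=43 B=27 C=28] avail[A=29 B=27 C=26] open={R11,R12,R14,R9}
Final available[B] = 27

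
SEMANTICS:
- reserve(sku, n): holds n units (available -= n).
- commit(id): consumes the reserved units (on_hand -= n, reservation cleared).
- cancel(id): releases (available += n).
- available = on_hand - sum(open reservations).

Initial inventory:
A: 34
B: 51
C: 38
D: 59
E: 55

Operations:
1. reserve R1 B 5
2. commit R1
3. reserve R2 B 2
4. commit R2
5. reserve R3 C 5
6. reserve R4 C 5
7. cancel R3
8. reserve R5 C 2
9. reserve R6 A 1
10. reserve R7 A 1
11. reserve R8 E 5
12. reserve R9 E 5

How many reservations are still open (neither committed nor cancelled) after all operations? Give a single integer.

Answer: 6

Derivation:
Step 1: reserve R1 B 5 -> on_hand[A=34 B=51 C=38 D=59 E=55] avail[A=34 B=46 C=38 D=59 E=55] open={R1}
Step 2: commit R1 -> on_hand[A=34 B=46 C=38 D=59 E=55] avail[A=34 B=46 C=38 D=59 E=55] open={}
Step 3: reserve R2 B 2 -> on_hand[A=34 B=46 C=38 D=59 E=55] avail[A=34 B=44 C=38 D=59 E=55] open={R2}
Step 4: commit R2 -> on_hand[A=34 B=44 C=38 D=59 E=55] avail[A=34 B=44 C=38 D=59 E=55] open={}
Step 5: reserve R3 C 5 -> on_hand[A=34 B=44 C=38 D=59 E=55] avail[A=34 B=44 C=33 D=59 E=55] open={R3}
Step 6: reserve R4 C 5 -> on_hand[A=34 B=44 C=38 D=59 E=55] avail[A=34 B=44 C=28 D=59 E=55] open={R3,R4}
Step 7: cancel R3 -> on_hand[A=34 B=44 C=38 D=59 E=55] avail[A=34 B=44 C=33 D=59 E=55] open={R4}
Step 8: reserve R5 C 2 -> on_hand[A=34 B=44 C=38 D=59 E=55] avail[A=34 B=44 C=31 D=59 E=55] open={R4,R5}
Step 9: reserve R6 A 1 -> on_hand[A=34 B=44 C=38 D=59 E=55] avail[A=33 B=44 C=31 D=59 E=55] open={R4,R5,R6}
Step 10: reserve R7 A 1 -> on_hand[A=34 B=44 C=38 D=59 E=55] avail[A=32 B=44 C=31 D=59 E=55] open={R4,R5,R6,R7}
Step 11: reserve R8 E 5 -> on_hand[A=34 B=44 C=38 D=59 E=55] avail[A=32 B=44 C=31 D=59 E=50] open={R4,R5,R6,R7,R8}
Step 12: reserve R9 E 5 -> on_hand[A=34 B=44 C=38 D=59 E=55] avail[A=32 B=44 C=31 D=59 E=45] open={R4,R5,R6,R7,R8,R9}
Open reservations: ['R4', 'R5', 'R6', 'R7', 'R8', 'R9'] -> 6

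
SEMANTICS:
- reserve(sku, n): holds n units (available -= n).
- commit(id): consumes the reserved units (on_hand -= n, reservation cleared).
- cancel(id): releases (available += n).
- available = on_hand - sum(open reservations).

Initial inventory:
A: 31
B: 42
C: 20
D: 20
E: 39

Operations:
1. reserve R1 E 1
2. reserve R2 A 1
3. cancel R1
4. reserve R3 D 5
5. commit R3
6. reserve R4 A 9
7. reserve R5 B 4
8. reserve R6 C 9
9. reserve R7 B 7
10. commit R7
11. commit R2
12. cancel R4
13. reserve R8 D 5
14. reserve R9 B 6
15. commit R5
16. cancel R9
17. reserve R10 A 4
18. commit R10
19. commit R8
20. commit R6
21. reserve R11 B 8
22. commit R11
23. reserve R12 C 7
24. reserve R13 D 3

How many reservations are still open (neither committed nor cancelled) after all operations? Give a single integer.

Answer: 2

Derivation:
Step 1: reserve R1 E 1 -> on_hand[A=31 B=42 C=20 D=20 E=39] avail[A=31 B=42 C=20 D=20 E=38] open={R1}
Step 2: reserve R2 A 1 -> on_hand[A=31 B=42 C=20 D=20 E=39] avail[A=30 B=42 C=20 D=20 E=38] open={R1,R2}
Step 3: cancel R1 -> on_hand[A=31 B=42 C=20 D=20 E=39] avail[A=30 B=42 C=20 D=20 E=39] open={R2}
Step 4: reserve R3 D 5 -> on_hand[A=31 B=42 C=20 D=20 E=39] avail[A=30 B=42 C=20 D=15 E=39] open={R2,R3}
Step 5: commit R3 -> on_hand[A=31 B=42 C=20 D=15 E=39] avail[A=30 B=42 C=20 D=15 E=39] open={R2}
Step 6: reserve R4 A 9 -> on_hand[A=31 B=42 C=20 D=15 E=39] avail[A=21 B=42 C=20 D=15 E=39] open={R2,R4}
Step 7: reserve R5 B 4 -> on_hand[A=31 B=42 C=20 D=15 E=39] avail[A=21 B=38 C=20 D=15 E=39] open={R2,R4,R5}
Step 8: reserve R6 C 9 -> on_hand[A=31 B=42 C=20 D=15 E=39] avail[A=21 B=38 C=11 D=15 E=39] open={R2,R4,R5,R6}
Step 9: reserve R7 B 7 -> on_hand[A=31 B=42 C=20 D=15 E=39] avail[A=21 B=31 C=11 D=15 E=39] open={R2,R4,R5,R6,R7}
Step 10: commit R7 -> on_hand[A=31 B=35 C=20 D=15 E=39] avail[A=21 B=31 C=11 D=15 E=39] open={R2,R4,R5,R6}
Step 11: commit R2 -> on_hand[A=30 B=35 C=20 D=15 E=39] avail[A=21 B=31 C=11 D=15 E=39] open={R4,R5,R6}
Step 12: cancel R4 -> on_hand[A=30 B=35 C=20 D=15 E=39] avail[A=30 B=31 C=11 D=15 E=39] open={R5,R6}
Step 13: reserve R8 D 5 -> on_hand[A=30 B=35 C=20 D=15 E=39] avail[A=30 B=31 C=11 D=10 E=39] open={R5,R6,R8}
Step 14: reserve R9 B 6 -> on_hand[A=30 B=35 C=20 D=15 E=39] avail[A=30 B=25 C=11 D=10 E=39] open={R5,R6,R8,R9}
Step 15: commit R5 -> on_hand[A=30 B=31 C=20 D=15 E=39] avail[A=30 B=25 C=11 D=10 E=39] open={R6,R8,R9}
Step 16: cancel R9 -> on_hand[A=30 B=31 C=20 D=15 E=39] avail[A=30 B=31 C=11 D=10 E=39] open={R6,R8}
Step 17: reserve R10 A 4 -> on_hand[A=30 B=31 C=20 D=15 E=39] avail[A=26 B=31 C=11 D=10 E=39] open={R10,R6,R8}
Step 18: commit R10 -> on_hand[A=26 B=31 C=20 D=15 E=39] avail[A=26 B=31 C=11 D=10 E=39] open={R6,R8}
Step 19: commit R8 -> on_hand[A=26 B=31 C=20 D=10 E=39] avail[A=26 B=31 C=11 D=10 E=39] open={R6}
Step 20: commit R6 -> on_hand[A=26 B=31 C=11 D=10 E=39] avail[A=26 B=31 C=11 D=10 E=39] open={}
Step 21: reserve R11 B 8 -> on_hand[A=26 B=31 C=11 D=10 E=39] avail[A=26 B=23 C=11 D=10 E=39] open={R11}
Step 22: commit R11 -> on_hand[A=26 B=23 C=11 D=10 E=39] avail[A=26 B=23 C=11 D=10 E=39] open={}
Step 23: reserve R12 C 7 -> on_hand[A=26 B=23 C=11 D=10 E=39] avail[A=26 B=23 C=4 D=10 E=39] open={R12}
Step 24: reserve R13 D 3 -> on_hand[A=26 B=23 C=11 D=10 E=39] avail[A=26 B=23 C=4 D=7 E=39] open={R12,R13}
Open reservations: ['R12', 'R13'] -> 2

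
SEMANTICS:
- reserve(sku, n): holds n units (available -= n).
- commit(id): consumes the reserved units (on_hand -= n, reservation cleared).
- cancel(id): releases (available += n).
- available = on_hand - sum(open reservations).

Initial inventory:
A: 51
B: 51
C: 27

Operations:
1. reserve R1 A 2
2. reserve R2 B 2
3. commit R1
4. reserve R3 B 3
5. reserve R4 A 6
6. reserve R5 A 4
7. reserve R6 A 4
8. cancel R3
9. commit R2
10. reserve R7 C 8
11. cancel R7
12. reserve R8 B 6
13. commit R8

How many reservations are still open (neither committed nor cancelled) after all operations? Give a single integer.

Step 1: reserve R1 A 2 -> on_hand[A=51 B=51 C=27] avail[A=49 B=51 C=27] open={R1}
Step 2: reserve R2 B 2 -> on_hand[A=51 B=51 C=27] avail[A=49 B=49 C=27] open={R1,R2}
Step 3: commit R1 -> on_hand[A=49 B=51 C=27] avail[A=49 B=49 C=27] open={R2}
Step 4: reserve R3 B 3 -> on_hand[A=49 B=51 C=27] avail[A=49 B=46 C=27] open={R2,R3}
Step 5: reserve R4 A 6 -> on_hand[A=49 B=51 C=27] avail[A=43 B=46 C=27] open={R2,R3,R4}
Step 6: reserve R5 A 4 -> on_hand[A=49 B=51 C=27] avail[A=39 B=46 C=27] open={R2,R3,R4,R5}
Step 7: reserve R6 A 4 -> on_hand[A=49 B=51 C=27] avail[A=35 B=46 C=27] open={R2,R3,R4,R5,R6}
Step 8: cancel R3 -> on_hand[A=49 B=51 C=27] avail[A=35 B=49 C=27] open={R2,R4,R5,R6}
Step 9: commit R2 -> on_hand[A=49 B=49 C=27] avail[A=35 B=49 C=27] open={R4,R5,R6}
Step 10: reserve R7 C 8 -> on_hand[A=49 B=49 C=27] avail[A=35 B=49 C=19] open={R4,R5,R6,R7}
Step 11: cancel R7 -> on_hand[A=49 B=49 C=27] avail[A=35 B=49 C=27] open={R4,R5,R6}
Step 12: reserve R8 B 6 -> on_hand[A=49 B=49 C=27] avail[A=35 B=43 C=27] open={R4,R5,R6,R8}
Step 13: commit R8 -> on_hand[A=49 B=43 C=27] avail[A=35 B=43 C=27] open={R4,R5,R6}
Open reservations: ['R4', 'R5', 'R6'] -> 3

Answer: 3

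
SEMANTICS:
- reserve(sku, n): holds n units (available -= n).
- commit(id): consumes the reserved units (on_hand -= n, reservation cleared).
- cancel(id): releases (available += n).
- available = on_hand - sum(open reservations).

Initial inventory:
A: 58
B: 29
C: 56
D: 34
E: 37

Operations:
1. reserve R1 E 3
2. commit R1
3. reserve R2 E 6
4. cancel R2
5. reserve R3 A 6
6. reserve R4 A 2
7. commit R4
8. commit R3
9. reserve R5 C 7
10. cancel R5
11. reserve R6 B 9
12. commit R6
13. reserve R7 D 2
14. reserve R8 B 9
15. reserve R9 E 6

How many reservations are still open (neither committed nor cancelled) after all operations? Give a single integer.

Step 1: reserve R1 E 3 -> on_hand[A=58 B=29 C=56 D=34 E=37] avail[A=58 B=29 C=56 D=34 E=34] open={R1}
Step 2: commit R1 -> on_hand[A=58 B=29 C=56 D=34 E=34] avail[A=58 B=29 C=56 D=34 E=34] open={}
Step 3: reserve R2 E 6 -> on_hand[A=58 B=29 C=56 D=34 E=34] avail[A=58 B=29 C=56 D=34 E=28] open={R2}
Step 4: cancel R2 -> on_hand[A=58 B=29 C=56 D=34 E=34] avail[A=58 B=29 C=56 D=34 E=34] open={}
Step 5: reserve R3 A 6 -> on_hand[A=58 B=29 C=56 D=34 E=34] avail[A=52 B=29 C=56 D=34 E=34] open={R3}
Step 6: reserve R4 A 2 -> on_hand[A=58 B=29 C=56 D=34 E=34] avail[A=50 B=29 C=56 D=34 E=34] open={R3,R4}
Step 7: commit R4 -> on_hand[A=56 B=29 C=56 D=34 E=34] avail[A=50 B=29 C=56 D=34 E=34] open={R3}
Step 8: commit R3 -> on_hand[A=50 B=29 C=56 D=34 E=34] avail[A=50 B=29 C=56 D=34 E=34] open={}
Step 9: reserve R5 C 7 -> on_hand[A=50 B=29 C=56 D=34 E=34] avail[A=50 B=29 C=49 D=34 E=34] open={R5}
Step 10: cancel R5 -> on_hand[A=50 B=29 C=56 D=34 E=34] avail[A=50 B=29 C=56 D=34 E=34] open={}
Step 11: reserve R6 B 9 -> on_hand[A=50 B=29 C=56 D=34 E=34] avail[A=50 B=20 C=56 D=34 E=34] open={R6}
Step 12: commit R6 -> on_hand[A=50 B=20 C=56 D=34 E=34] avail[A=50 B=20 C=56 D=34 E=34] open={}
Step 13: reserve R7 D 2 -> on_hand[A=50 B=20 C=56 D=34 E=34] avail[A=50 B=20 C=56 D=32 E=34] open={R7}
Step 14: reserve R8 B 9 -> on_hand[A=50 B=20 C=56 D=34 E=34] avail[A=50 B=11 C=56 D=32 E=34] open={R7,R8}
Step 15: reserve R9 E 6 -> on_hand[A=50 B=20 C=56 D=34 E=34] avail[A=50 B=11 C=56 D=32 E=28] open={R7,R8,R9}
Open reservations: ['R7', 'R8', 'R9'] -> 3

Answer: 3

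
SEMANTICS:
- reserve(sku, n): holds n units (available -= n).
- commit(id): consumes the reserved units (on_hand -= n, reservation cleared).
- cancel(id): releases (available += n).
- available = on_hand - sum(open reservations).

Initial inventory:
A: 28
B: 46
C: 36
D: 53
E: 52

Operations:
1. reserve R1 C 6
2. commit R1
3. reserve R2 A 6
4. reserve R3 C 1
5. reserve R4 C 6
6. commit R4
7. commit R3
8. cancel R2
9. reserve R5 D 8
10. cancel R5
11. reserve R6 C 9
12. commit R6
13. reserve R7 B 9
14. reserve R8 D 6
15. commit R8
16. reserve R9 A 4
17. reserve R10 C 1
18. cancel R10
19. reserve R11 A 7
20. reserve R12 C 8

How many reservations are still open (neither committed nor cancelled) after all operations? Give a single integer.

Step 1: reserve R1 C 6 -> on_hand[A=28 B=46 C=36 D=53 E=52] avail[A=28 B=46 C=30 D=53 E=52] open={R1}
Step 2: commit R1 -> on_hand[A=28 B=46 C=30 D=53 E=52] avail[A=28 B=46 C=30 D=53 E=52] open={}
Step 3: reserve R2 A 6 -> on_hand[A=28 B=46 C=30 D=53 E=52] avail[A=22 B=46 C=30 D=53 E=52] open={R2}
Step 4: reserve R3 C 1 -> on_hand[A=28 B=46 C=30 D=53 E=52] avail[A=22 B=46 C=29 D=53 E=52] open={R2,R3}
Step 5: reserve R4 C 6 -> on_hand[A=28 B=46 C=30 D=53 E=52] avail[A=22 B=46 C=23 D=53 E=52] open={R2,R3,R4}
Step 6: commit R4 -> on_hand[A=28 B=46 C=24 D=53 E=52] avail[A=22 B=46 C=23 D=53 E=52] open={R2,R3}
Step 7: commit R3 -> on_hand[A=28 B=46 C=23 D=53 E=52] avail[A=22 B=46 C=23 D=53 E=52] open={R2}
Step 8: cancel R2 -> on_hand[A=28 B=46 C=23 D=53 E=52] avail[A=28 B=46 C=23 D=53 E=52] open={}
Step 9: reserve R5 D 8 -> on_hand[A=28 B=46 C=23 D=53 E=52] avail[A=28 B=46 C=23 D=45 E=52] open={R5}
Step 10: cancel R5 -> on_hand[A=28 B=46 C=23 D=53 E=52] avail[A=28 B=46 C=23 D=53 E=52] open={}
Step 11: reserve R6 C 9 -> on_hand[A=28 B=46 C=23 D=53 E=52] avail[A=28 B=46 C=14 D=53 E=52] open={R6}
Step 12: commit R6 -> on_hand[A=28 B=46 C=14 D=53 E=52] avail[A=28 B=46 C=14 D=53 E=52] open={}
Step 13: reserve R7 B 9 -> on_hand[A=28 B=46 C=14 D=53 E=52] avail[A=28 B=37 C=14 D=53 E=52] open={R7}
Step 14: reserve R8 D 6 -> on_hand[A=28 B=46 C=14 D=53 E=52] avail[A=28 B=37 C=14 D=47 E=52] open={R7,R8}
Step 15: commit R8 -> on_hand[A=28 B=46 C=14 D=47 E=52] avail[A=28 B=37 C=14 D=47 E=52] open={R7}
Step 16: reserve R9 A 4 -> on_hand[A=28 B=46 C=14 D=47 E=52] avail[A=24 B=37 C=14 D=47 E=52] open={R7,R9}
Step 17: reserve R10 C 1 -> on_hand[A=28 B=46 C=14 D=47 E=52] avail[A=24 B=37 C=13 D=47 E=52] open={R10,R7,R9}
Step 18: cancel R10 -> on_hand[A=28 B=46 C=14 D=47 E=52] avail[A=24 B=37 C=14 D=47 E=52] open={R7,R9}
Step 19: reserve R11 A 7 -> on_hand[A=28 B=46 C=14 D=47 E=52] avail[A=17 B=37 C=14 D=47 E=52] open={R11,R7,R9}
Step 20: reserve R12 C 8 -> on_hand[A=28 B=46 C=14 D=47 E=52] avail[A=17 B=37 C=6 D=47 E=52] open={R11,R12,R7,R9}
Open reservations: ['R11', 'R12', 'R7', 'R9'] -> 4

Answer: 4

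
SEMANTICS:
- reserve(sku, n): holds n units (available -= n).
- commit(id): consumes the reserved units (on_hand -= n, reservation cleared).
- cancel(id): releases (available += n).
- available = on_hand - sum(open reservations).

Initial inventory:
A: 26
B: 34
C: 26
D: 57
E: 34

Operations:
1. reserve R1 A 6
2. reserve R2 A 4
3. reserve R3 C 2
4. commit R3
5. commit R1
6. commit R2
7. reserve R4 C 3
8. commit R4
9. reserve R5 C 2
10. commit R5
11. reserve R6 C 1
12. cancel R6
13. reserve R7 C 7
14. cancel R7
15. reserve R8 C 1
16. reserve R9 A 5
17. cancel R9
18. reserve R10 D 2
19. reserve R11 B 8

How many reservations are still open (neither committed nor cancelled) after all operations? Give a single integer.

Answer: 3

Derivation:
Step 1: reserve R1 A 6 -> on_hand[A=26 B=34 C=26 D=57 E=34] avail[A=20 B=34 C=26 D=57 E=34] open={R1}
Step 2: reserve R2 A 4 -> on_hand[A=26 B=34 C=26 D=57 E=34] avail[A=16 B=34 C=26 D=57 E=34] open={R1,R2}
Step 3: reserve R3 C 2 -> on_hand[A=26 B=34 C=26 D=57 E=34] avail[A=16 B=34 C=24 D=57 E=34] open={R1,R2,R3}
Step 4: commit R3 -> on_hand[A=26 B=34 C=24 D=57 E=34] avail[A=16 B=34 C=24 D=57 E=34] open={R1,R2}
Step 5: commit R1 -> on_hand[A=20 B=34 C=24 D=57 E=34] avail[A=16 B=34 C=24 D=57 E=34] open={R2}
Step 6: commit R2 -> on_hand[A=16 B=34 C=24 D=57 E=34] avail[A=16 B=34 C=24 D=57 E=34] open={}
Step 7: reserve R4 C 3 -> on_hand[A=16 B=34 C=24 D=57 E=34] avail[A=16 B=34 C=21 D=57 E=34] open={R4}
Step 8: commit R4 -> on_hand[A=16 B=34 C=21 D=57 E=34] avail[A=16 B=34 C=21 D=57 E=34] open={}
Step 9: reserve R5 C 2 -> on_hand[A=16 B=34 C=21 D=57 E=34] avail[A=16 B=34 C=19 D=57 E=34] open={R5}
Step 10: commit R5 -> on_hand[A=16 B=34 C=19 D=57 E=34] avail[A=16 B=34 C=19 D=57 E=34] open={}
Step 11: reserve R6 C 1 -> on_hand[A=16 B=34 C=19 D=57 E=34] avail[A=16 B=34 C=18 D=57 E=34] open={R6}
Step 12: cancel R6 -> on_hand[A=16 B=34 C=19 D=57 E=34] avail[A=16 B=34 C=19 D=57 E=34] open={}
Step 13: reserve R7 C 7 -> on_hand[A=16 B=34 C=19 D=57 E=34] avail[A=16 B=34 C=12 D=57 E=34] open={R7}
Step 14: cancel R7 -> on_hand[A=16 B=34 C=19 D=57 E=34] avail[A=16 B=34 C=19 D=57 E=34] open={}
Step 15: reserve R8 C 1 -> on_hand[A=16 B=34 C=19 D=57 E=34] avail[A=16 B=34 C=18 D=57 E=34] open={R8}
Step 16: reserve R9 A 5 -> on_hand[A=16 B=34 C=19 D=57 E=34] avail[A=11 B=34 C=18 D=57 E=34] open={R8,R9}
Step 17: cancel R9 -> on_hand[A=16 B=34 C=19 D=57 E=34] avail[A=16 B=34 C=18 D=57 E=34] open={R8}
Step 18: reserve R10 D 2 -> on_hand[A=16 B=34 C=19 D=57 E=34] avail[A=16 B=34 C=18 D=55 E=34] open={R10,R8}
Step 19: reserve R11 B 8 -> on_hand[A=16 B=34 C=19 D=57 E=34] avail[A=16 B=26 C=18 D=55 E=34] open={R10,R11,R8}
Open reservations: ['R10', 'R11', 'R8'] -> 3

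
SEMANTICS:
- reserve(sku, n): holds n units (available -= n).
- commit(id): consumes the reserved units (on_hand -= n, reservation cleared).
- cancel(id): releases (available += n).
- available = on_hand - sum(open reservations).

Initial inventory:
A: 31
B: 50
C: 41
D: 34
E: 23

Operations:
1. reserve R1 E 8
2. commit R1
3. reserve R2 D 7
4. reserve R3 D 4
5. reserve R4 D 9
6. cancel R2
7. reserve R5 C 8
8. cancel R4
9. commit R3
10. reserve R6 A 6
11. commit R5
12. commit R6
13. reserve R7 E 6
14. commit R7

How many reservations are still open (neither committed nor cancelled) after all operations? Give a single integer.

Answer: 0

Derivation:
Step 1: reserve R1 E 8 -> on_hand[A=31 B=50 C=41 D=34 E=23] avail[A=31 B=50 C=41 D=34 E=15] open={R1}
Step 2: commit R1 -> on_hand[A=31 B=50 C=41 D=34 E=15] avail[A=31 B=50 C=41 D=34 E=15] open={}
Step 3: reserve R2 D 7 -> on_hand[A=31 B=50 C=41 D=34 E=15] avail[A=31 B=50 C=41 D=27 E=15] open={R2}
Step 4: reserve R3 D 4 -> on_hand[A=31 B=50 C=41 D=34 E=15] avail[A=31 B=50 C=41 D=23 E=15] open={R2,R3}
Step 5: reserve R4 D 9 -> on_hand[A=31 B=50 C=41 D=34 E=15] avail[A=31 B=50 C=41 D=14 E=15] open={R2,R3,R4}
Step 6: cancel R2 -> on_hand[A=31 B=50 C=41 D=34 E=15] avail[A=31 B=50 C=41 D=21 E=15] open={R3,R4}
Step 7: reserve R5 C 8 -> on_hand[A=31 B=50 C=41 D=34 E=15] avail[A=31 B=50 C=33 D=21 E=15] open={R3,R4,R5}
Step 8: cancel R4 -> on_hand[A=31 B=50 C=41 D=34 E=15] avail[A=31 B=50 C=33 D=30 E=15] open={R3,R5}
Step 9: commit R3 -> on_hand[A=31 B=50 C=41 D=30 E=15] avail[A=31 B=50 C=33 D=30 E=15] open={R5}
Step 10: reserve R6 A 6 -> on_hand[A=31 B=50 C=41 D=30 E=15] avail[A=25 B=50 C=33 D=30 E=15] open={R5,R6}
Step 11: commit R5 -> on_hand[A=31 B=50 C=33 D=30 E=15] avail[A=25 B=50 C=33 D=30 E=15] open={R6}
Step 12: commit R6 -> on_hand[A=25 B=50 C=33 D=30 E=15] avail[A=25 B=50 C=33 D=30 E=15] open={}
Step 13: reserve R7 E 6 -> on_hand[A=25 B=50 C=33 D=30 E=15] avail[A=25 B=50 C=33 D=30 E=9] open={R7}
Step 14: commit R7 -> on_hand[A=25 B=50 C=33 D=30 E=9] avail[A=25 B=50 C=33 D=30 E=9] open={}
Open reservations: [] -> 0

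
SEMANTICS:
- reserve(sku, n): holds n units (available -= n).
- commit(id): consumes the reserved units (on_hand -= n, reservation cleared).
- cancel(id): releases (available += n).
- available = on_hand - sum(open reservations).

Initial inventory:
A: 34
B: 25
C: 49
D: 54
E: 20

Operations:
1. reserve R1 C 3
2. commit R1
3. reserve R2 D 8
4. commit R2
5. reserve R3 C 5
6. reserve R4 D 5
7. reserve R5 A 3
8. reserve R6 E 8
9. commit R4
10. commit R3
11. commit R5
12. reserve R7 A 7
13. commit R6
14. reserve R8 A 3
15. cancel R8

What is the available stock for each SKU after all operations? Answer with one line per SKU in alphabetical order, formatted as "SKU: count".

Answer: A: 24
B: 25
C: 41
D: 41
E: 12

Derivation:
Step 1: reserve R1 C 3 -> on_hand[A=34 B=25 C=49 D=54 E=20] avail[A=34 B=25 C=46 D=54 E=20] open={R1}
Step 2: commit R1 -> on_hand[A=34 B=25 C=46 D=54 E=20] avail[A=34 B=25 C=46 D=54 E=20] open={}
Step 3: reserve R2 D 8 -> on_hand[A=34 B=25 C=46 D=54 E=20] avail[A=34 B=25 C=46 D=46 E=20] open={R2}
Step 4: commit R2 -> on_hand[A=34 B=25 C=46 D=46 E=20] avail[A=34 B=25 C=46 D=46 E=20] open={}
Step 5: reserve R3 C 5 -> on_hand[A=34 B=25 C=46 D=46 E=20] avail[A=34 B=25 C=41 D=46 E=20] open={R3}
Step 6: reserve R4 D 5 -> on_hand[A=34 B=25 C=46 D=46 E=20] avail[A=34 B=25 C=41 D=41 E=20] open={R3,R4}
Step 7: reserve R5 A 3 -> on_hand[A=34 B=25 C=46 D=46 E=20] avail[A=31 B=25 C=41 D=41 E=20] open={R3,R4,R5}
Step 8: reserve R6 E 8 -> on_hand[A=34 B=25 C=46 D=46 E=20] avail[A=31 B=25 C=41 D=41 E=12] open={R3,R4,R5,R6}
Step 9: commit R4 -> on_hand[A=34 B=25 C=46 D=41 E=20] avail[A=31 B=25 C=41 D=41 E=12] open={R3,R5,R6}
Step 10: commit R3 -> on_hand[A=34 B=25 C=41 D=41 E=20] avail[A=31 B=25 C=41 D=41 E=12] open={R5,R6}
Step 11: commit R5 -> on_hand[A=31 B=25 C=41 D=41 E=20] avail[A=31 B=25 C=41 D=41 E=12] open={R6}
Step 12: reserve R7 A 7 -> on_hand[A=31 B=25 C=41 D=41 E=20] avail[A=24 B=25 C=41 D=41 E=12] open={R6,R7}
Step 13: commit R6 -> on_hand[A=31 B=25 C=41 D=41 E=12] avail[A=24 B=25 C=41 D=41 E=12] open={R7}
Step 14: reserve R8 A 3 -> on_hand[A=31 B=25 C=41 D=41 E=12] avail[A=21 B=25 C=41 D=41 E=12] open={R7,R8}
Step 15: cancel R8 -> on_hand[A=31 B=25 C=41 D=41 E=12] avail[A=24 B=25 C=41 D=41 E=12] open={R7}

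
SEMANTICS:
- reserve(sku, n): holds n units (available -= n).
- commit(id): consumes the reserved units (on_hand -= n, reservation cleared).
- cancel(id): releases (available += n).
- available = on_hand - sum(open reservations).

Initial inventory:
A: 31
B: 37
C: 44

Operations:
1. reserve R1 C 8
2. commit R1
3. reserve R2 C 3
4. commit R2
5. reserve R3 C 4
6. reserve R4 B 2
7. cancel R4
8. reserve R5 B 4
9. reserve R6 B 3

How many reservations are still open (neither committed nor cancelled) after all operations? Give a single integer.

Answer: 3

Derivation:
Step 1: reserve R1 C 8 -> on_hand[A=31 B=37 C=44] avail[A=31 B=37 C=36] open={R1}
Step 2: commit R1 -> on_hand[A=31 B=37 C=36] avail[A=31 B=37 C=36] open={}
Step 3: reserve R2 C 3 -> on_hand[A=31 B=37 C=36] avail[A=31 B=37 C=33] open={R2}
Step 4: commit R2 -> on_hand[A=31 B=37 C=33] avail[A=31 B=37 C=33] open={}
Step 5: reserve R3 C 4 -> on_hand[A=31 B=37 C=33] avail[A=31 B=37 C=29] open={R3}
Step 6: reserve R4 B 2 -> on_hand[A=31 B=37 C=33] avail[A=31 B=35 C=29] open={R3,R4}
Step 7: cancel R4 -> on_hand[A=31 B=37 C=33] avail[A=31 B=37 C=29] open={R3}
Step 8: reserve R5 B 4 -> on_hand[A=31 B=37 C=33] avail[A=31 B=33 C=29] open={R3,R5}
Step 9: reserve R6 B 3 -> on_hand[A=31 B=37 C=33] avail[A=31 B=30 C=29] open={R3,R5,R6}
Open reservations: ['R3', 'R5', 'R6'] -> 3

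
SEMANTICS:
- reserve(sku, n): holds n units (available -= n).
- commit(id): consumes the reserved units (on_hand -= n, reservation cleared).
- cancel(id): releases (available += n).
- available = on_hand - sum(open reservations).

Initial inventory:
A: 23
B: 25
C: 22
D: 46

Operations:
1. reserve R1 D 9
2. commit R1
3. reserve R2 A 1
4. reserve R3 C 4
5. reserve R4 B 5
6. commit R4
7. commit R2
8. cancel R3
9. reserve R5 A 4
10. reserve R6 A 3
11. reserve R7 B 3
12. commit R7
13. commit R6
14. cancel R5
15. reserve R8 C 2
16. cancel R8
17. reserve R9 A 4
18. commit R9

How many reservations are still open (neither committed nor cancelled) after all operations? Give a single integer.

Answer: 0

Derivation:
Step 1: reserve R1 D 9 -> on_hand[A=23 B=25 C=22 D=46] avail[A=23 B=25 C=22 D=37] open={R1}
Step 2: commit R1 -> on_hand[A=23 B=25 C=22 D=37] avail[A=23 B=25 C=22 D=37] open={}
Step 3: reserve R2 A 1 -> on_hand[A=23 B=25 C=22 D=37] avail[A=22 B=25 C=22 D=37] open={R2}
Step 4: reserve R3 C 4 -> on_hand[A=23 B=25 C=22 D=37] avail[A=22 B=25 C=18 D=37] open={R2,R3}
Step 5: reserve R4 B 5 -> on_hand[A=23 B=25 C=22 D=37] avail[A=22 B=20 C=18 D=37] open={R2,R3,R4}
Step 6: commit R4 -> on_hand[A=23 B=20 C=22 D=37] avail[A=22 B=20 C=18 D=37] open={R2,R3}
Step 7: commit R2 -> on_hand[A=22 B=20 C=22 D=37] avail[A=22 B=20 C=18 D=37] open={R3}
Step 8: cancel R3 -> on_hand[A=22 B=20 C=22 D=37] avail[A=22 B=20 C=22 D=37] open={}
Step 9: reserve R5 A 4 -> on_hand[A=22 B=20 C=22 D=37] avail[A=18 B=20 C=22 D=37] open={R5}
Step 10: reserve R6 A 3 -> on_hand[A=22 B=20 C=22 D=37] avail[A=15 B=20 C=22 D=37] open={R5,R6}
Step 11: reserve R7 B 3 -> on_hand[A=22 B=20 C=22 D=37] avail[A=15 B=17 C=22 D=37] open={R5,R6,R7}
Step 12: commit R7 -> on_hand[A=22 B=17 C=22 D=37] avail[A=15 B=17 C=22 D=37] open={R5,R6}
Step 13: commit R6 -> on_hand[A=19 B=17 C=22 D=37] avail[A=15 B=17 C=22 D=37] open={R5}
Step 14: cancel R5 -> on_hand[A=19 B=17 C=22 D=37] avail[A=19 B=17 C=22 D=37] open={}
Step 15: reserve R8 C 2 -> on_hand[A=19 B=17 C=22 D=37] avail[A=19 B=17 C=20 D=37] open={R8}
Step 16: cancel R8 -> on_hand[A=19 B=17 C=22 D=37] avail[A=19 B=17 C=22 D=37] open={}
Step 17: reserve R9 A 4 -> on_hand[A=19 B=17 C=22 D=37] avail[A=15 B=17 C=22 D=37] open={R9}
Step 18: commit R9 -> on_hand[A=15 B=17 C=22 D=37] avail[A=15 B=17 C=22 D=37] open={}
Open reservations: [] -> 0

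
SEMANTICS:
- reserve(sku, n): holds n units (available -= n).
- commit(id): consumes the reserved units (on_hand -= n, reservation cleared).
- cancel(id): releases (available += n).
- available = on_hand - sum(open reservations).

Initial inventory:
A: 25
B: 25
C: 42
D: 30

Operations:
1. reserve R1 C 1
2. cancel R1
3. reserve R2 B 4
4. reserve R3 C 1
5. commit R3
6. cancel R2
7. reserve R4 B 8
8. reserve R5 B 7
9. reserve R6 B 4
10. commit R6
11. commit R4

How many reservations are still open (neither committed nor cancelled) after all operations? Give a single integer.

Answer: 1

Derivation:
Step 1: reserve R1 C 1 -> on_hand[A=25 B=25 C=42 D=30] avail[A=25 B=25 C=41 D=30] open={R1}
Step 2: cancel R1 -> on_hand[A=25 B=25 C=42 D=30] avail[A=25 B=25 C=42 D=30] open={}
Step 3: reserve R2 B 4 -> on_hand[A=25 B=25 C=42 D=30] avail[A=25 B=21 C=42 D=30] open={R2}
Step 4: reserve R3 C 1 -> on_hand[A=25 B=25 C=42 D=30] avail[A=25 B=21 C=41 D=30] open={R2,R3}
Step 5: commit R3 -> on_hand[A=25 B=25 C=41 D=30] avail[A=25 B=21 C=41 D=30] open={R2}
Step 6: cancel R2 -> on_hand[A=25 B=25 C=41 D=30] avail[A=25 B=25 C=41 D=30] open={}
Step 7: reserve R4 B 8 -> on_hand[A=25 B=25 C=41 D=30] avail[A=25 B=17 C=41 D=30] open={R4}
Step 8: reserve R5 B 7 -> on_hand[A=25 B=25 C=41 D=30] avail[A=25 B=10 C=41 D=30] open={R4,R5}
Step 9: reserve R6 B 4 -> on_hand[A=25 B=25 C=41 D=30] avail[A=25 B=6 C=41 D=30] open={R4,R5,R6}
Step 10: commit R6 -> on_hand[A=25 B=21 C=41 D=30] avail[A=25 B=6 C=41 D=30] open={R4,R5}
Step 11: commit R4 -> on_hand[A=25 B=13 C=41 D=30] avail[A=25 B=6 C=41 D=30] open={R5}
Open reservations: ['R5'] -> 1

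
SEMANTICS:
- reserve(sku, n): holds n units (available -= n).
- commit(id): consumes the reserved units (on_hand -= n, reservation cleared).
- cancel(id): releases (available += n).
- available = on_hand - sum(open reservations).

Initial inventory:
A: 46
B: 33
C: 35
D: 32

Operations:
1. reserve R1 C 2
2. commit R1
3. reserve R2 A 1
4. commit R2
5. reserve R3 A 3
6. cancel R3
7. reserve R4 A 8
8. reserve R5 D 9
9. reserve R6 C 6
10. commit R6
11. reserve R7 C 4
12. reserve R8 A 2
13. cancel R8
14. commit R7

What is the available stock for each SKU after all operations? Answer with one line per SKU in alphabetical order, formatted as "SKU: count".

Answer: A: 37
B: 33
C: 23
D: 23

Derivation:
Step 1: reserve R1 C 2 -> on_hand[A=46 B=33 C=35 D=32] avail[A=46 B=33 C=33 D=32] open={R1}
Step 2: commit R1 -> on_hand[A=46 B=33 C=33 D=32] avail[A=46 B=33 C=33 D=32] open={}
Step 3: reserve R2 A 1 -> on_hand[A=46 B=33 C=33 D=32] avail[A=45 B=33 C=33 D=32] open={R2}
Step 4: commit R2 -> on_hand[A=45 B=33 C=33 D=32] avail[A=45 B=33 C=33 D=32] open={}
Step 5: reserve R3 A 3 -> on_hand[A=45 B=33 C=33 D=32] avail[A=42 B=33 C=33 D=32] open={R3}
Step 6: cancel R3 -> on_hand[A=45 B=33 C=33 D=32] avail[A=45 B=33 C=33 D=32] open={}
Step 7: reserve R4 A 8 -> on_hand[A=45 B=33 C=33 D=32] avail[A=37 B=33 C=33 D=32] open={R4}
Step 8: reserve R5 D 9 -> on_hand[A=45 B=33 C=33 D=32] avail[A=37 B=33 C=33 D=23] open={R4,R5}
Step 9: reserve R6 C 6 -> on_hand[A=45 B=33 C=33 D=32] avail[A=37 B=33 C=27 D=23] open={R4,R5,R6}
Step 10: commit R6 -> on_hand[A=45 B=33 C=27 D=32] avail[A=37 B=33 C=27 D=23] open={R4,R5}
Step 11: reserve R7 C 4 -> on_hand[A=45 B=33 C=27 D=32] avail[A=37 B=33 C=23 D=23] open={R4,R5,R7}
Step 12: reserve R8 A 2 -> on_hand[A=45 B=33 C=27 D=32] avail[A=35 B=33 C=23 D=23] open={R4,R5,R7,R8}
Step 13: cancel R8 -> on_hand[A=45 B=33 C=27 D=32] avail[A=37 B=33 C=23 D=23] open={R4,R5,R7}
Step 14: commit R7 -> on_hand[A=45 B=33 C=23 D=32] avail[A=37 B=33 C=23 D=23] open={R4,R5}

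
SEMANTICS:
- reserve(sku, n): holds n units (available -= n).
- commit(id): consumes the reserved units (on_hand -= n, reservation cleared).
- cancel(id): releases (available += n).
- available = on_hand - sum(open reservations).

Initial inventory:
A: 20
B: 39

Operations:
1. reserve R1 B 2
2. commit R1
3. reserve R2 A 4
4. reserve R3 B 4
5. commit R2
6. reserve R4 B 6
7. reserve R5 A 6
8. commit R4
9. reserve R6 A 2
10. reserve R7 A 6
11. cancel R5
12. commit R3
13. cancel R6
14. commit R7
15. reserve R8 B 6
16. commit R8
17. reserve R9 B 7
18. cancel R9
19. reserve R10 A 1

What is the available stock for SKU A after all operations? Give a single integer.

Step 1: reserve R1 B 2 -> on_hand[A=20 B=39] avail[A=20 B=37] open={R1}
Step 2: commit R1 -> on_hand[A=20 B=37] avail[A=20 B=37] open={}
Step 3: reserve R2 A 4 -> on_hand[A=20 B=37] avail[A=16 B=37] open={R2}
Step 4: reserve R3 B 4 -> on_hand[A=20 B=37] avail[A=16 B=33] open={R2,R3}
Step 5: commit R2 -> on_hand[A=16 B=37] avail[A=16 B=33] open={R3}
Step 6: reserve R4 B 6 -> on_hand[A=16 B=37] avail[A=16 B=27] open={R3,R4}
Step 7: reserve R5 A 6 -> on_hand[A=16 B=37] avail[A=10 B=27] open={R3,R4,R5}
Step 8: commit R4 -> on_hand[A=16 B=31] avail[A=10 B=27] open={R3,R5}
Step 9: reserve R6 A 2 -> on_hand[A=16 B=31] avail[A=8 B=27] open={R3,R5,R6}
Step 10: reserve R7 A 6 -> on_hand[A=16 B=31] avail[A=2 B=27] open={R3,R5,R6,R7}
Step 11: cancel R5 -> on_hand[A=16 B=31] avail[A=8 B=27] open={R3,R6,R7}
Step 12: commit R3 -> on_hand[A=16 B=27] avail[A=8 B=27] open={R6,R7}
Step 13: cancel R6 -> on_hand[A=16 B=27] avail[A=10 B=27] open={R7}
Step 14: commit R7 -> on_hand[A=10 B=27] avail[A=10 B=27] open={}
Step 15: reserve R8 B 6 -> on_hand[A=10 B=27] avail[A=10 B=21] open={R8}
Step 16: commit R8 -> on_hand[A=10 B=21] avail[A=10 B=21] open={}
Step 17: reserve R9 B 7 -> on_hand[A=10 B=21] avail[A=10 B=14] open={R9}
Step 18: cancel R9 -> on_hand[A=10 B=21] avail[A=10 B=21] open={}
Step 19: reserve R10 A 1 -> on_hand[A=10 B=21] avail[A=9 B=21] open={R10}
Final available[A] = 9

Answer: 9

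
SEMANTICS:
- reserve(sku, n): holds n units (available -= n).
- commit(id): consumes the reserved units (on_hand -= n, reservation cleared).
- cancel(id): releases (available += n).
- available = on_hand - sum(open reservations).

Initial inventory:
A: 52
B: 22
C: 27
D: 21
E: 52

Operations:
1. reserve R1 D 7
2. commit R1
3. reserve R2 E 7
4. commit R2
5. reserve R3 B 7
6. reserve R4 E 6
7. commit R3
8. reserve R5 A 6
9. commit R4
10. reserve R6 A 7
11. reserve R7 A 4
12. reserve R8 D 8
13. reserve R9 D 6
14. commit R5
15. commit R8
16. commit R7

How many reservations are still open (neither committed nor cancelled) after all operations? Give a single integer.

Answer: 2

Derivation:
Step 1: reserve R1 D 7 -> on_hand[A=52 B=22 C=27 D=21 E=52] avail[A=52 B=22 C=27 D=14 E=52] open={R1}
Step 2: commit R1 -> on_hand[A=52 B=22 C=27 D=14 E=52] avail[A=52 B=22 C=27 D=14 E=52] open={}
Step 3: reserve R2 E 7 -> on_hand[A=52 B=22 C=27 D=14 E=52] avail[A=52 B=22 C=27 D=14 E=45] open={R2}
Step 4: commit R2 -> on_hand[A=52 B=22 C=27 D=14 E=45] avail[A=52 B=22 C=27 D=14 E=45] open={}
Step 5: reserve R3 B 7 -> on_hand[A=52 B=22 C=27 D=14 E=45] avail[A=52 B=15 C=27 D=14 E=45] open={R3}
Step 6: reserve R4 E 6 -> on_hand[A=52 B=22 C=27 D=14 E=45] avail[A=52 B=15 C=27 D=14 E=39] open={R3,R4}
Step 7: commit R3 -> on_hand[A=52 B=15 C=27 D=14 E=45] avail[A=52 B=15 C=27 D=14 E=39] open={R4}
Step 8: reserve R5 A 6 -> on_hand[A=52 B=15 C=27 D=14 E=45] avail[A=46 B=15 C=27 D=14 E=39] open={R4,R5}
Step 9: commit R4 -> on_hand[A=52 B=15 C=27 D=14 E=39] avail[A=46 B=15 C=27 D=14 E=39] open={R5}
Step 10: reserve R6 A 7 -> on_hand[A=52 B=15 C=27 D=14 E=39] avail[A=39 B=15 C=27 D=14 E=39] open={R5,R6}
Step 11: reserve R7 A 4 -> on_hand[A=52 B=15 C=27 D=14 E=39] avail[A=35 B=15 C=27 D=14 E=39] open={R5,R6,R7}
Step 12: reserve R8 D 8 -> on_hand[A=52 B=15 C=27 D=14 E=39] avail[A=35 B=15 C=27 D=6 E=39] open={R5,R6,R7,R8}
Step 13: reserve R9 D 6 -> on_hand[A=52 B=15 C=27 D=14 E=39] avail[A=35 B=15 C=27 D=0 E=39] open={R5,R6,R7,R8,R9}
Step 14: commit R5 -> on_hand[A=46 B=15 C=27 D=14 E=39] avail[A=35 B=15 C=27 D=0 E=39] open={R6,R7,R8,R9}
Step 15: commit R8 -> on_hand[A=46 B=15 C=27 D=6 E=39] avail[A=35 B=15 C=27 D=0 E=39] open={R6,R7,R9}
Step 16: commit R7 -> on_hand[A=42 B=15 C=27 D=6 E=39] avail[A=35 B=15 C=27 D=0 E=39] open={R6,R9}
Open reservations: ['R6', 'R9'] -> 2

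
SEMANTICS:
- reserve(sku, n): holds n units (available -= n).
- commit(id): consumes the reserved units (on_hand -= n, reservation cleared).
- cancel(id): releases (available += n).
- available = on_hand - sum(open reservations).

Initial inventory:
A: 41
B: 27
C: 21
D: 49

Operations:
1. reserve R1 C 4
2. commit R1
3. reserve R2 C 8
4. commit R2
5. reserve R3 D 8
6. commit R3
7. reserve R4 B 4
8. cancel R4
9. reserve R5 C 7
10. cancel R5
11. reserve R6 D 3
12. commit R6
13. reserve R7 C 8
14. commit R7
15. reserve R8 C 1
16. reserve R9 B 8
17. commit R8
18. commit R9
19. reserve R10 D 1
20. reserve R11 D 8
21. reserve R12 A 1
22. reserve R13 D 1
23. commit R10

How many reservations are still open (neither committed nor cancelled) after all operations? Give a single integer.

Step 1: reserve R1 C 4 -> on_hand[A=41 B=27 C=21 D=49] avail[A=41 B=27 C=17 D=49] open={R1}
Step 2: commit R1 -> on_hand[A=41 B=27 C=17 D=49] avail[A=41 B=27 C=17 D=49] open={}
Step 3: reserve R2 C 8 -> on_hand[A=41 B=27 C=17 D=49] avail[A=41 B=27 C=9 D=49] open={R2}
Step 4: commit R2 -> on_hand[A=41 B=27 C=9 D=49] avail[A=41 B=27 C=9 D=49] open={}
Step 5: reserve R3 D 8 -> on_hand[A=41 B=27 C=9 D=49] avail[A=41 B=27 C=9 D=41] open={R3}
Step 6: commit R3 -> on_hand[A=41 B=27 C=9 D=41] avail[A=41 B=27 C=9 D=41] open={}
Step 7: reserve R4 B 4 -> on_hand[A=41 B=27 C=9 D=41] avail[A=41 B=23 C=9 D=41] open={R4}
Step 8: cancel R4 -> on_hand[A=41 B=27 C=9 D=41] avail[A=41 B=27 C=9 D=41] open={}
Step 9: reserve R5 C 7 -> on_hand[A=41 B=27 C=9 D=41] avail[A=41 B=27 C=2 D=41] open={R5}
Step 10: cancel R5 -> on_hand[A=41 B=27 C=9 D=41] avail[A=41 B=27 C=9 D=41] open={}
Step 11: reserve R6 D 3 -> on_hand[A=41 B=27 C=9 D=41] avail[A=41 B=27 C=9 D=38] open={R6}
Step 12: commit R6 -> on_hand[A=41 B=27 C=9 D=38] avail[A=41 B=27 C=9 D=38] open={}
Step 13: reserve R7 C 8 -> on_hand[A=41 B=27 C=9 D=38] avail[A=41 B=27 C=1 D=38] open={R7}
Step 14: commit R7 -> on_hand[A=41 B=27 C=1 D=38] avail[A=41 B=27 C=1 D=38] open={}
Step 15: reserve R8 C 1 -> on_hand[A=41 B=27 C=1 D=38] avail[A=41 B=27 C=0 D=38] open={R8}
Step 16: reserve R9 B 8 -> on_hand[A=41 B=27 C=1 D=38] avail[A=41 B=19 C=0 D=38] open={R8,R9}
Step 17: commit R8 -> on_hand[A=41 B=27 C=0 D=38] avail[A=41 B=19 C=0 D=38] open={R9}
Step 18: commit R9 -> on_hand[A=41 B=19 C=0 D=38] avail[A=41 B=19 C=0 D=38] open={}
Step 19: reserve R10 D 1 -> on_hand[A=41 B=19 C=0 D=38] avail[A=41 B=19 C=0 D=37] open={R10}
Step 20: reserve R11 D 8 -> on_hand[A=41 B=19 C=0 D=38] avail[A=41 B=19 C=0 D=29] open={R10,R11}
Step 21: reserve R12 A 1 -> on_hand[A=41 B=19 C=0 D=38] avail[A=40 B=19 C=0 D=29] open={R10,R11,R12}
Step 22: reserve R13 D 1 -> on_hand[A=41 B=19 C=0 D=38] avail[A=40 B=19 C=0 D=28] open={R10,R11,R12,R13}
Step 23: commit R10 -> on_hand[A=41 B=19 C=0 D=37] avail[A=40 B=19 C=0 D=28] open={R11,R12,R13}
Open reservations: ['R11', 'R12', 'R13'] -> 3

Answer: 3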